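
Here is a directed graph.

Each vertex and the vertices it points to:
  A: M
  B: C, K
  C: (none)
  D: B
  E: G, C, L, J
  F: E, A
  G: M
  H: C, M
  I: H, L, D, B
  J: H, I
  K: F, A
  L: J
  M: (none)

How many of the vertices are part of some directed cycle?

8

A vertex is on a directed cycle iff it belongs to a strongly connected component of size ≥ 2 (or has a self-loop).
The vertices on cycles are {B, D, E, F, I, J, K, L} — 8 in total.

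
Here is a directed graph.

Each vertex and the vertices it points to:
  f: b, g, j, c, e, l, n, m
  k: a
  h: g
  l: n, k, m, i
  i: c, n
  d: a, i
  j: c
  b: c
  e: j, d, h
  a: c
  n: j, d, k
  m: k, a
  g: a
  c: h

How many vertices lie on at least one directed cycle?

A vertex is on a directed cycle iff it belongs to a strongly connected component of size ≥ 2 (or has a self-loop).
The vertices on cycles are {a, c, d, g, h, i, n} — 7 in total.

7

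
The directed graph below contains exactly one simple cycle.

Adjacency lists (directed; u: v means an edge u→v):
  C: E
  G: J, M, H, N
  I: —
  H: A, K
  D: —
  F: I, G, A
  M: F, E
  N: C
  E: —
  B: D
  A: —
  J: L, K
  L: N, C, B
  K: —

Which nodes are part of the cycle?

F, G, M

DFS with gray/black marking from G:
G gray
  J gray
    L gray
      N gray
        C gray
          E gray
          E black
        C black
      N black
      L→C: C black — skip
      B gray
        D gray
        D black
      B black
    L black
    K gray
    K black
  J black
  M gray
    F gray
      I gray
      I black
      F→G: G is gray → back edge
Back edge closes the cycle G → M → F → G; its vertices are {F, G, M}.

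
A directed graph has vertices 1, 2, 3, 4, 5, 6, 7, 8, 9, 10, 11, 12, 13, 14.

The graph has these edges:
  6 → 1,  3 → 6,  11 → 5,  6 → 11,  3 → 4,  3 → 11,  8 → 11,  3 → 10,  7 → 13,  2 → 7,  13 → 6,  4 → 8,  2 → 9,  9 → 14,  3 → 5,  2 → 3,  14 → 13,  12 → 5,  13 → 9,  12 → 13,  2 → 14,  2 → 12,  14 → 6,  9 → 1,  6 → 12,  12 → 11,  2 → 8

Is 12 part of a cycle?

Yes

12 is on a cycle iff 12 can reach itself via ≥1 edge.
12 → 13 → 6 → 12 — yes.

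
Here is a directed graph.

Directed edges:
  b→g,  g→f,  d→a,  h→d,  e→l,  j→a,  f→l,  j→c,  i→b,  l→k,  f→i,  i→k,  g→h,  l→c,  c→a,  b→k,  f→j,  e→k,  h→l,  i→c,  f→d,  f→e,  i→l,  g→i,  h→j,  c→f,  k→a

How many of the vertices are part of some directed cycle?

9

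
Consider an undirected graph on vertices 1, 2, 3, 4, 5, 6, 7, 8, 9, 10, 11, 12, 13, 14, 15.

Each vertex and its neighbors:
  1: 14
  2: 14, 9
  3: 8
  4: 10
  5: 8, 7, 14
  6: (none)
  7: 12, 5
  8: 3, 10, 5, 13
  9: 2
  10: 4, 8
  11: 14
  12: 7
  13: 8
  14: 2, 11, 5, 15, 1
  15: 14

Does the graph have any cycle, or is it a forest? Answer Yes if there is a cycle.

No

DFS, tracking each vertex's parent; an edge to a visited non-parent vertex closes a cycle.
Start from 3:
visit 3 (parent –)
  visit 8 (parent 3)
    8–3: parent, skip
    visit 10 (parent 8)
      visit 4 (parent 10)
        4–10: parent, skip
      10–8: parent, skip
    visit 5 (parent 8)
      5–8: parent, skip
      visit 7 (parent 5)
        visit 12 (parent 7)
          12–7: parent, skip
        7–5: parent, skip
      visit 14 (parent 5)
        visit 2 (parent 14)
          2–14: parent, skip
          visit 9 (parent 2)
            9–2: parent, skip
        visit 11 (parent 14)
          11–14: parent, skip
        14–5: parent, skip
        visit 15 (parent 14)
          15–14: parent, skip
        visit 1 (parent 14)
          1–14: parent, skip
    visit 13 (parent 8)
      13–8: parent, skip
visit 6 (parent –)
No non-parent visited neighbor found — the graph is a forest.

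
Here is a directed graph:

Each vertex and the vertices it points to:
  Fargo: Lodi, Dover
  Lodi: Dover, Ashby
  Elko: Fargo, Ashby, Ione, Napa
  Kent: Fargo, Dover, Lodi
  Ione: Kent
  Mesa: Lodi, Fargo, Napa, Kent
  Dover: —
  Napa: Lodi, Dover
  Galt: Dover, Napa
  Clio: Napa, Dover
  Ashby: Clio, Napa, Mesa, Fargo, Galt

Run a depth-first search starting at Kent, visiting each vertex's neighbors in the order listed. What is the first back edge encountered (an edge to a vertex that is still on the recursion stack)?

Napa→Lodi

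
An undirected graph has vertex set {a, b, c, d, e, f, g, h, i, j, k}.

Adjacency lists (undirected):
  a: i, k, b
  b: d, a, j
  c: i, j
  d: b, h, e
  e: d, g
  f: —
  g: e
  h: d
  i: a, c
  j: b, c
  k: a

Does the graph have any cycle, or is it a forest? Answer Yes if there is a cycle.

Yes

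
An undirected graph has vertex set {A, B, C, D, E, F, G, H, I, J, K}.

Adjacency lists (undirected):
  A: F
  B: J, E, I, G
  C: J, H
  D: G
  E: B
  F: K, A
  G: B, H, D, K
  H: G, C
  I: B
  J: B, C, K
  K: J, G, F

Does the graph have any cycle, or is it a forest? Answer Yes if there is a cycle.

DFS, tracking each vertex's parent; an edge to a visited non-parent vertex closes a cycle.
Start from F:
visit F (parent –)
  visit K (parent F)
    visit J (parent K)
      visit B (parent J)
        B–J: parent, skip
        visit E (parent B)
          E–B: parent, skip
        visit I (parent B)
          I–B: parent, skip
        visit G (parent B)
          G–B: parent, skip
          visit H (parent G)
            H–G: parent, skip
            visit C (parent H)
              C–J: J visited and ≠ parent → cycle
Cycle: J – B – G – H – C – J.

Yes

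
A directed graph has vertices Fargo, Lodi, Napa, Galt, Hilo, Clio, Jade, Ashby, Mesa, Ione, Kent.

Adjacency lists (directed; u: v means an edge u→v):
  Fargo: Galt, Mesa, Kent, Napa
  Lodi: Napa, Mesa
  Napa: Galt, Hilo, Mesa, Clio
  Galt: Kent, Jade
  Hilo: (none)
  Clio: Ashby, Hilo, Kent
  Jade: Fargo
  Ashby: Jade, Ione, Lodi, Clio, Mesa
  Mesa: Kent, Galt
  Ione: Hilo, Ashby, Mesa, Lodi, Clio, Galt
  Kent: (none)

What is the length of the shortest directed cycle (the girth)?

2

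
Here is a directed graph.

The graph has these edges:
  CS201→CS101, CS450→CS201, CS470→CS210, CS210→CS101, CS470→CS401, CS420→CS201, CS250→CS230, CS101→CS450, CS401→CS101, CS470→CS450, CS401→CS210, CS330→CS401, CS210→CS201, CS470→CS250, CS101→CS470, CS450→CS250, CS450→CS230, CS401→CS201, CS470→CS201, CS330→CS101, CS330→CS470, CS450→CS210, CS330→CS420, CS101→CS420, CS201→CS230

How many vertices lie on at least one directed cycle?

A vertex is on a directed cycle iff it belongs to a strongly connected component of size ≥ 2 (or has a self-loop).
The vertices on cycles are {CS101, CS201, CS210, CS401, CS420, CS450, CS470} — 7 in total.

7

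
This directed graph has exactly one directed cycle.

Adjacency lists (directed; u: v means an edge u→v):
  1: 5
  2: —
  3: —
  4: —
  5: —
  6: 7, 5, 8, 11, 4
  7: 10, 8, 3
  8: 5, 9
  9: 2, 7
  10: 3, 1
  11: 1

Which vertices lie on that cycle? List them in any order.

7, 8, 9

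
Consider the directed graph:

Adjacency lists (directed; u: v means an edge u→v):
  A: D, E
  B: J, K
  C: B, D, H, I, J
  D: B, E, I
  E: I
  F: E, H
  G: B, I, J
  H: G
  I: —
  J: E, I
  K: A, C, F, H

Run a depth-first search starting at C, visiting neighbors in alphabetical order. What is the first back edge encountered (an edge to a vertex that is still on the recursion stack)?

D→B

DFS from C (visiting neighbors in alphabetical order); mark gray on enter, black on exit:
C gray
  B gray
    J gray
      E gray
        I gray
        I black
      E black
      J→I: I black — skip
    J black
    K gray
      A gray
        D gray
          D→B: B is gray → back edge
First back edge: D → B.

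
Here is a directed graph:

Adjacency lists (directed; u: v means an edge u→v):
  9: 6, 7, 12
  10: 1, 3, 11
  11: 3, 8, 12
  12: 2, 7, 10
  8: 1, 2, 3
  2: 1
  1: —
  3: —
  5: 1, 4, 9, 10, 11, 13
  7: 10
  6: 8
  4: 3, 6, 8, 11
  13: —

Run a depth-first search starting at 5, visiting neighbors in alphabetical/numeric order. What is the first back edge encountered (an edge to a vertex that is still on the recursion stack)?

10→11

DFS from 5 (visiting neighbors in alphabetical/numeric order); mark gray on enter, black on exit:
5 gray
  1 gray
  1 black
  4 gray
    3 gray
    3 black
    6 gray
      8 gray
        8→1: 1 black — skip
        2 gray
          2→1: 1 black — skip
        2 black
        8→3: 3 black — skip
      8 black
    6 black
    4→8: 8 black — skip
    11 gray
      11→3: 3 black — skip
      11→8: 8 black — skip
      12 gray
        12→2: 2 black — skip
        7 gray
          10 gray
            10→1: 1 black — skip
            10→3: 3 black — skip
            10→11: 11 is gray → back edge
First back edge: 10 → 11.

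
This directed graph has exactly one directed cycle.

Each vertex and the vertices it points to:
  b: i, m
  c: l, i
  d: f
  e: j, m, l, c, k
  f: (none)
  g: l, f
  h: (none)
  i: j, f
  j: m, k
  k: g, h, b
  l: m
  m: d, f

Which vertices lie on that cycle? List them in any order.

b, i, j, k

DFS with gray/black marking from k:
k gray
  g gray
    l gray
      m gray
        d gray
          f gray
          f black
        d black
        m→f: f black — skip
      m black
    l black
    g→f: f black — skip
  g black
  h gray
  h black
  b gray
    i gray
      j gray
        j→m: m black — skip
        j→k: k is gray → back edge
Back edge closes the cycle k → b → i → j → k; its vertices are {b, i, j, k}.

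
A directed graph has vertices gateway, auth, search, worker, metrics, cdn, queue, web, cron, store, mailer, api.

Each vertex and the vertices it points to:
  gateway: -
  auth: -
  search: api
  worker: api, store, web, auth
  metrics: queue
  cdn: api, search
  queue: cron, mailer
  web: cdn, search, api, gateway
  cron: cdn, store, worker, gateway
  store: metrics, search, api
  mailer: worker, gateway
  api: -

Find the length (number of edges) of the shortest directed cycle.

4

For each vertex v, BFS finds the shortest path from v back to v.
The shortest such closed walk is metrics → queue → cron → store → metrics, length 4.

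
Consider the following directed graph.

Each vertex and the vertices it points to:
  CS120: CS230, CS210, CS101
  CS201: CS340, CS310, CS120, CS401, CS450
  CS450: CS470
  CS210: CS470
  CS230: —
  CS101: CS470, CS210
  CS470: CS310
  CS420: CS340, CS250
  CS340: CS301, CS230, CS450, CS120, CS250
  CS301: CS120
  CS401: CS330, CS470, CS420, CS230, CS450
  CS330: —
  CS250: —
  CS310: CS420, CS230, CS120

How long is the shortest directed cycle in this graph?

For each vertex v, BFS finds the shortest path from v back to v.
The shortest such closed walk is CS310 → CS120 → CS210 → CS470 → CS310, length 4.

4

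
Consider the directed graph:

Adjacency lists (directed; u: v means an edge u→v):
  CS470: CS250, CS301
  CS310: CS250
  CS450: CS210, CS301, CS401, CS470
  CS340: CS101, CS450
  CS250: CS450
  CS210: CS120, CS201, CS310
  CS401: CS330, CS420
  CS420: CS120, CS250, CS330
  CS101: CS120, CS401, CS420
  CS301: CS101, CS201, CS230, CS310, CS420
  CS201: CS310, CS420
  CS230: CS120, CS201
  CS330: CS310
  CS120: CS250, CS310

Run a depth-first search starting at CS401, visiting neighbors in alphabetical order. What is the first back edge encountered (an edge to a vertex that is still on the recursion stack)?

CS120→CS250

DFS from CS401 (visiting neighbors in alphabetical order); mark gray on enter, black on exit:
CS401 gray
  CS330 gray
    CS310 gray
      CS250 gray
        CS450 gray
          CS210 gray
            CS120 gray
              CS120→CS250: CS250 is gray → back edge
First back edge: CS120 → CS250.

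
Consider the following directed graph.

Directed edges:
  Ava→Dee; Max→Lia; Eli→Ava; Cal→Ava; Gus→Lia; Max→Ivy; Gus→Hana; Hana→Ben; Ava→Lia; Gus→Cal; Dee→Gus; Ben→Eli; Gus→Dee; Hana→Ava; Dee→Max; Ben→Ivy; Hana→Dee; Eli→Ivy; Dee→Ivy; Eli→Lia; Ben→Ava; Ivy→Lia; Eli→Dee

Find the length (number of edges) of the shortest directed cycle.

2

For each vertex v, BFS finds the shortest path from v back to v.
The shortest such closed walk is Dee → Gus → Dee, length 2.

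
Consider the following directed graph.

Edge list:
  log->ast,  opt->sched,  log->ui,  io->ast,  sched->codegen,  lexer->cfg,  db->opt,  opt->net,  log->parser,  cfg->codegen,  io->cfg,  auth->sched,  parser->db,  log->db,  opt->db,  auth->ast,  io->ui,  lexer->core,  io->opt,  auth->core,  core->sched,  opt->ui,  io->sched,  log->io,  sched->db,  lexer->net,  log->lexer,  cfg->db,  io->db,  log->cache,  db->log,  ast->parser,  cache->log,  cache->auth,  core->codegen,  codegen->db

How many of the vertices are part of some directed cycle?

13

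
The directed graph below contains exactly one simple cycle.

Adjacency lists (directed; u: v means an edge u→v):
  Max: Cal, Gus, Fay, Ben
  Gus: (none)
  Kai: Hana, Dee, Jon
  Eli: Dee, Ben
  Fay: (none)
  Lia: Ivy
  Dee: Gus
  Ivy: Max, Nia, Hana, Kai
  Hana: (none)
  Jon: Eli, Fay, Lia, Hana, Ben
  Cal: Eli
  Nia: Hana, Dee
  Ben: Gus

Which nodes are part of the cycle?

DFS with gray/black marking from Ivy:
Ivy gray
  Max gray
    Cal gray
      Eli gray
        Dee gray
          Gus gray
          Gus black
        Dee black
        Ben gray
          Ben→Gus: Gus black — skip
        Ben black
      Eli black
    Cal black
    Max→Gus: Gus black — skip
    Fay gray
    Fay black
    Max→Ben: Ben black — skip
  Max black
  Nia gray
    Hana gray
    Hana black
    Nia→Dee: Dee black — skip
  Nia black
  Ivy→Hana: Hana black — skip
  Kai gray
    Kai→Hana: Hana black — skip
    Kai→Dee: Dee black — skip
    Jon gray
      Jon→Eli: Eli black — skip
      Jon→Fay: Fay black — skip
      Lia gray
        Lia→Ivy: Ivy is gray → back edge
Back edge closes the cycle Ivy → Kai → Jon → Lia → Ivy; its vertices are {Ivy, Jon, Kai, Lia}.

Ivy, Jon, Kai, Lia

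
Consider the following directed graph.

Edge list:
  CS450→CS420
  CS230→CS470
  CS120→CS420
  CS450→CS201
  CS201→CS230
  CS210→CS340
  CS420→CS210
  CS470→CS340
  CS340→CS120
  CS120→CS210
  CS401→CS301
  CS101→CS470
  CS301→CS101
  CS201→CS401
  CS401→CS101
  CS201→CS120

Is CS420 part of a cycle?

CS420 is on a cycle iff CS420 can reach itself via ≥1 edge.
CS420 → CS210 → CS340 → CS120 → CS420 — yes.

Yes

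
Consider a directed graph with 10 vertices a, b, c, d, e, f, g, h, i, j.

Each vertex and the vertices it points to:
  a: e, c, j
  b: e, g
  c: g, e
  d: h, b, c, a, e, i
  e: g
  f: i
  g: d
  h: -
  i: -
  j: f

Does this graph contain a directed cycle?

Yes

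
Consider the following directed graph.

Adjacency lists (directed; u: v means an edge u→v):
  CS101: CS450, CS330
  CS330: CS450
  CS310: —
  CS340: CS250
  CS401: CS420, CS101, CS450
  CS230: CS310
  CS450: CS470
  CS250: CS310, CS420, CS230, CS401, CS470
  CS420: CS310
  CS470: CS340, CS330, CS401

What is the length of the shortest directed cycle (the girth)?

3

For each vertex v, BFS finds the shortest path from v back to v.
The shortest such closed walk is CS250 → CS470 → CS340 → CS250, length 3.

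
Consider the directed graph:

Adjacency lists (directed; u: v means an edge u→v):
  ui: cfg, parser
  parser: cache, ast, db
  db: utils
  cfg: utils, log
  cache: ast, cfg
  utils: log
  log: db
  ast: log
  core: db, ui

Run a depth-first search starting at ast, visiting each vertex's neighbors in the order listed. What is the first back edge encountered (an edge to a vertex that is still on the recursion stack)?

DFS from ast (visiting each vertex's neighbors in the order listed); mark gray on enter, black on exit:
ast gray
  log gray
    db gray
      utils gray
        utils→log: log is gray → back edge
First back edge: utils → log.

utils→log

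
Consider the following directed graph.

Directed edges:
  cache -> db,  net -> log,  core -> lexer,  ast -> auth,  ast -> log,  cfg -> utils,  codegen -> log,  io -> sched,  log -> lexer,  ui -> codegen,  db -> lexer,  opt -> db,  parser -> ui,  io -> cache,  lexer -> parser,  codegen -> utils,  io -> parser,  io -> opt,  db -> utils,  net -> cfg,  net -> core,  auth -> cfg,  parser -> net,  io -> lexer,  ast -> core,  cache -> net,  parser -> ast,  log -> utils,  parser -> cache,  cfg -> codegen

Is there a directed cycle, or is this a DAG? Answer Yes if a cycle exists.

Yes

DFS with white/gray/black marking, starting from lexer:
lexer gray
  parser gray
    cache gray
      net gray
        log gray
          utils gray
          utils black
          log→lexer: lexer is gray → back edge
Back edge found, so a cycle exists: lexer → parser → cache → net → log → lexer.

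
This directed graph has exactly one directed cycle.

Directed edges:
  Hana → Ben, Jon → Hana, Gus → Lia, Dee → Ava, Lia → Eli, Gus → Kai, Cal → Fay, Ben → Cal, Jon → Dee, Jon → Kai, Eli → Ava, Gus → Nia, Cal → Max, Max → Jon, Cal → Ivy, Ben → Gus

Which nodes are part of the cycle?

DFS with gray/black marking from Ben:
Ben gray
  Gus gray
    Nia gray
    Nia black
    Lia gray
      Eli gray
        Ava gray
        Ava black
      Eli black
    Lia black
    Kai gray
    Kai black
  Gus black
  Cal gray
    Max gray
      Jon gray
        Jon→Kai: Kai black — skip
        Dee gray
          Dee→Ava: Ava black — skip
        Dee black
        Hana gray
          Hana→Ben: Ben is gray → back edge
Back edge closes the cycle Ben → Cal → Max → Jon → Hana → Ben; its vertices are {Ben, Cal, Jon, Max, Hana}.

Ben, Cal, Jon, Max, Hana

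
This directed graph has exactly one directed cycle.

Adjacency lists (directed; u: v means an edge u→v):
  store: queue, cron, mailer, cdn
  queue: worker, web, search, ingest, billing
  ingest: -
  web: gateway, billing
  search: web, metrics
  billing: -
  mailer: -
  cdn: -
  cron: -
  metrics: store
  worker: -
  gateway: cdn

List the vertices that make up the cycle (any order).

DFS with gray/black marking from store:
store gray
  queue gray
    worker gray
    worker black
    web gray
      gateway gray
        cdn gray
        cdn black
      gateway black
      billing gray
      billing black
    web black
    search gray
      search→web: web black — skip
      metrics gray
        metrics→store: store is gray → back edge
Back edge closes the cycle store → queue → search → metrics → store; its vertices are {queue, store, search, metrics}.

queue, store, search, metrics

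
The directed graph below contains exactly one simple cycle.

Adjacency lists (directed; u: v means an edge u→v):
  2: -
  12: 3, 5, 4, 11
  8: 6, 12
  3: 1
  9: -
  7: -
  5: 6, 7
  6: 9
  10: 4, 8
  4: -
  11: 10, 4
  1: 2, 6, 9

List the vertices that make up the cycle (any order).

DFS with gray/black marking from 12:
12 gray
  3 gray
    1 gray
      2 gray
      2 black
      6 gray
        9 gray
        9 black
      6 black
      1→9: 9 black — skip
    1 black
  3 black
  5 gray
    5→6: 6 black — skip
    7 gray
    7 black
  5 black
  4 gray
  4 black
  11 gray
    10 gray
      10→4: 4 black — skip
      8 gray
        8→6: 6 black — skip
        8→12: 12 is gray → back edge
Back edge closes the cycle 12 → 11 → 10 → 8 → 12; its vertices are {8, 10, 11, 12}.

8, 10, 11, 12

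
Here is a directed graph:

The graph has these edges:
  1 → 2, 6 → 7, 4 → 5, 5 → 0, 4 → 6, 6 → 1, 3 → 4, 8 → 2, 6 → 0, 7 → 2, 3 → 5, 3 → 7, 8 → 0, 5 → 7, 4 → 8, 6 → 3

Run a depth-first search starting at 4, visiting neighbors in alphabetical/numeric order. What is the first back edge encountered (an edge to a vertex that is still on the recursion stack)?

DFS from 4 (visiting neighbors in alphabetical/numeric order); mark gray on enter, black on exit:
4 gray
  5 gray
    0 gray
    0 black
    7 gray
      2 gray
      2 black
    7 black
  5 black
  6 gray
    6→0: 0 black — skip
    1 gray
      1→2: 2 black — skip
    1 black
    3 gray
      3→4: 4 is gray → back edge
First back edge: 3 → 4.

3->4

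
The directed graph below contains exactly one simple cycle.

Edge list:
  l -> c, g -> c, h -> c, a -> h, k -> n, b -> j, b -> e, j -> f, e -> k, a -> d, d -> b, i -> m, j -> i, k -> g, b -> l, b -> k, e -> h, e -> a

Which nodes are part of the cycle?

a, b, d, e

DFS with gray/black marking from b:
b gray
  j gray
    f gray
    f black
    i gray
      m gray
      m black
    i black
  j black
  k gray
    g gray
      c gray
      c black
    g black
    n gray
    n black
  k black
  l gray
    l→c: c black — skip
  l black
  e gray
    h gray
      h→c: c black — skip
    h black
    a gray
      d gray
        d→b: b is gray → back edge
Back edge closes the cycle b → e → a → d → b; its vertices are {a, b, d, e}.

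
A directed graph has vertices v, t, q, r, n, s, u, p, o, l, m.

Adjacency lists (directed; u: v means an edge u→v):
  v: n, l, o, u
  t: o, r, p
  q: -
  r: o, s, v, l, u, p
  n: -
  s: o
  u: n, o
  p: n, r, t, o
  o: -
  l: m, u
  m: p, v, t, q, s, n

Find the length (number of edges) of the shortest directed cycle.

2

For each vertex v, BFS finds the shortest path from v back to v.
The shortest such closed walk is t → p → t, length 2.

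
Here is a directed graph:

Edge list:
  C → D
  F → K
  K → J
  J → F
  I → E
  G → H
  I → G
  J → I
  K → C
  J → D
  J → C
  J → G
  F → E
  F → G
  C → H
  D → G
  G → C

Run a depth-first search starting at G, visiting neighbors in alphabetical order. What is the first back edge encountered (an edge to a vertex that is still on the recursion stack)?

D→G

DFS from G (visiting neighbors in alphabetical order); mark gray on enter, black on exit:
G gray
  C gray
    D gray
      D→G: G is gray → back edge
First back edge: D → G.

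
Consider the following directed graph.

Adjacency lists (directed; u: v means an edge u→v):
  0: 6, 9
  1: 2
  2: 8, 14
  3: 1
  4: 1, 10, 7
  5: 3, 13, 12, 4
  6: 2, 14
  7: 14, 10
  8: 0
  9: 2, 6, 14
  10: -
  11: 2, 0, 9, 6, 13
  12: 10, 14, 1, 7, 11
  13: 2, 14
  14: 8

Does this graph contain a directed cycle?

Yes

DFS with white/gray/black marking, starting from 10:
10 gray
10 black
0 gray
  6 gray
    2 gray
      8 gray
        8→0: 0 is gray → back edge
Back edge found, so a cycle exists: 0 → 6 → 2 → 8 → 0.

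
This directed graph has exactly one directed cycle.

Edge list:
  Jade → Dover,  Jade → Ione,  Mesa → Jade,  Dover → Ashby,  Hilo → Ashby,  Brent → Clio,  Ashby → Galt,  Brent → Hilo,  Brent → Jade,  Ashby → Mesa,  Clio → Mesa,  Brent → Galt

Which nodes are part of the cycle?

Jade, Mesa, Ashby, Dover

DFS with gray/black marking from Jade:
Jade gray
  Ione gray
  Ione black
  Dover gray
    Ashby gray
      Galt gray
      Galt black
      Mesa gray
        Mesa→Jade: Jade is gray → back edge
Back edge closes the cycle Jade → Dover → Ashby → Mesa → Jade; its vertices are {Jade, Mesa, Ashby, Dover}.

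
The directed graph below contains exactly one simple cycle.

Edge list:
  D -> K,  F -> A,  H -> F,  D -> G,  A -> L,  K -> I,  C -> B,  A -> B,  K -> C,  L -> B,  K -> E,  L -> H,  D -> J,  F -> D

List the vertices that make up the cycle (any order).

DFS with gray/black marking from F:
F gray
  A gray
    B gray
    B black
    L gray
      L→B: B black — skip
      H gray
        H→F: F is gray → back edge
Back edge closes the cycle F → A → L → H → F; its vertices are {A, F, H, L}.

A, F, H, L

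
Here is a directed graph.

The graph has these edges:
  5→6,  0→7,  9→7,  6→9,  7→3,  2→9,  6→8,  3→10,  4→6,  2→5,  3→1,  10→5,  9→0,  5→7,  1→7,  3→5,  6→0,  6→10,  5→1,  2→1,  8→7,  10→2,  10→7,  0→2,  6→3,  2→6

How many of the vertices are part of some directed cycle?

10

A vertex is on a directed cycle iff it belongs to a strongly connected component of size ≥ 2 (or has a self-loop).
The vertices on cycles are {0, 1, 2, 3, 5, 6, 7, 8, 9, 10} — 10 in total.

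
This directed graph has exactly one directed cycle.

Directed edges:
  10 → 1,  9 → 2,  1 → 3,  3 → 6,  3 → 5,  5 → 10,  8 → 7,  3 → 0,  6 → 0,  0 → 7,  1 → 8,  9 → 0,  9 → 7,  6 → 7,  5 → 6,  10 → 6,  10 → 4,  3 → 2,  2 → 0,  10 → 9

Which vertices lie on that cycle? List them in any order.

1, 3, 5, 10

DFS with gray/black marking from 3:
3 gray
  2 gray
    0 gray
      7 gray
      7 black
    0 black
  2 black
  5 gray
    10 gray
      6 gray
        6→7: 7 black — skip
        6→0: 0 black — skip
      6 black
      9 gray
        9→0: 0 black — skip
        9→2: 2 black — skip
        9→7: 7 black — skip
      9 black
      4 gray
      4 black
      1 gray
        8 gray
          8→7: 7 black — skip
        8 black
        1→3: 3 is gray → back edge
Back edge closes the cycle 3 → 5 → 10 → 1 → 3; its vertices are {1, 3, 5, 10}.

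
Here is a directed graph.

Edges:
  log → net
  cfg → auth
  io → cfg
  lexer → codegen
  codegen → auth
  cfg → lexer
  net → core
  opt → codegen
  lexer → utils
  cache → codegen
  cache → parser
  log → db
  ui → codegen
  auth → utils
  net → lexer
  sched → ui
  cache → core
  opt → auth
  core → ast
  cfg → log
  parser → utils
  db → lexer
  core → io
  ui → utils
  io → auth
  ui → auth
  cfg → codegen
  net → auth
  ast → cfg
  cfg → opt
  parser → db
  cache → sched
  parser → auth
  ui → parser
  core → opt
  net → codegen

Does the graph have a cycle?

DFS with white/gray/black marking, starting from codegen:
codegen gray
  auth gray
    utils gray
    utils black
  auth black
codegen black
log gray
  db gray
    lexer gray
      lexer→codegen: codegen black — skip
      lexer→utils: utils black — skip
    lexer black
  db black
  net gray
    core gray
      opt gray
        opt→codegen: codegen black — skip
        opt→auth: auth black — skip
      opt black
      io gray
        io→auth: auth black — skip
        cfg gray
          cfg→codegen: codegen black — skip
          cfg→lexer: lexer black — skip
          cfg→log: log is gray → back edge
Back edge found, so a cycle exists: log → net → core → io → cfg → log.

Yes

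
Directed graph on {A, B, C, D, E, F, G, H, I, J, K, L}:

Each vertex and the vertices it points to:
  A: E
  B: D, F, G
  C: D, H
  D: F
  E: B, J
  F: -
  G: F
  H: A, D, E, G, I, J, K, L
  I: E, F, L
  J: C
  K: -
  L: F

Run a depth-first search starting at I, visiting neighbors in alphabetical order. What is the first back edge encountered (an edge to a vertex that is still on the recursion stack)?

A->E

DFS from I (visiting neighbors in alphabetical order); mark gray on enter, black on exit:
I gray
  E gray
    B gray
      D gray
        F gray
        F black
      D black
      B→F: F black — skip
      G gray
        G→F: F black — skip
      G black
    B black
    J gray
      C gray
        C→D: D black — skip
        H gray
          A gray
            A→E: E is gray → back edge
First back edge: A → E.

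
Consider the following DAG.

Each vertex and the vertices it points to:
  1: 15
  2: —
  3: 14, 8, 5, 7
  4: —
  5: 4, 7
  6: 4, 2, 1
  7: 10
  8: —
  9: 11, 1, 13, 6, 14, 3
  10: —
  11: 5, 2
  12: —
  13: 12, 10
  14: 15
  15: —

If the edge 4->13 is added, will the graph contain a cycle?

Adding 4→13 creates a cycle iff 13 can already reach 4.
Explore from 13: no path reaches 4. The graph stays acyclic.

No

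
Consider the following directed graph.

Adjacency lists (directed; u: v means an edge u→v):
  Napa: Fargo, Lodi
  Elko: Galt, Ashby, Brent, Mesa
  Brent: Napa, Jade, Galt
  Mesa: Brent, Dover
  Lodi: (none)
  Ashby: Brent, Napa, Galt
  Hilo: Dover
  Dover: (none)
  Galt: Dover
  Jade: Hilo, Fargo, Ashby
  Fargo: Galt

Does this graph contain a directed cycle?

Yes

DFS with white/gray/black marking, starting from Mesa:
Mesa gray
  Brent gray
    Napa gray
      Fargo gray
        Galt gray
          Dover gray
          Dover black
        Galt black
      Fargo black
      Lodi gray
      Lodi black
    Napa black
    Jade gray
      Hilo gray
        Hilo→Dover: Dover black — skip
      Hilo black
      Jade→Fargo: Fargo black — skip
      Ashby gray
        Ashby→Brent: Brent is gray → back edge
Back edge found, so a cycle exists: Brent → Jade → Ashby → Brent.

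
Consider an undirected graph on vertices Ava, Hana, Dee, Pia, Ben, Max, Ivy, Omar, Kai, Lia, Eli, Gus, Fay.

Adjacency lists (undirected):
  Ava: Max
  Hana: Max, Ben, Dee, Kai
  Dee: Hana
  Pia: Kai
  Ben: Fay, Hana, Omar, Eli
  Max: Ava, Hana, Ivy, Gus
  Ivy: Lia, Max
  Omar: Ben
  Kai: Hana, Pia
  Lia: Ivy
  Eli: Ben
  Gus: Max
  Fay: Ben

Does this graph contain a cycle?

No

DFS, tracking each vertex's parent; an edge to a visited non-parent vertex closes a cycle.
Start from Omar:
visit Omar (parent –)
  visit Ben (parent Omar)
    visit Fay (parent Ben)
      Fay–Ben: parent, skip
    visit Hana (parent Ben)
      visit Max (parent Hana)
        visit Ava (parent Max)
          Ava–Max: parent, skip
        Max–Hana: parent, skip
        visit Ivy (parent Max)
          visit Lia (parent Ivy)
            Lia–Ivy: parent, skip
          Ivy–Max: parent, skip
        visit Gus (parent Max)
          Gus–Max: parent, skip
      Hana–Ben: parent, skip
      visit Dee (parent Hana)
        Dee–Hana: parent, skip
      visit Kai (parent Hana)
        Kai–Hana: parent, skip
        visit Pia (parent Kai)
          Pia–Kai: parent, skip
    Ben–Omar: parent, skip
    visit Eli (parent Ben)
      Eli–Ben: parent, skip
No non-parent visited neighbor found — the graph is a forest.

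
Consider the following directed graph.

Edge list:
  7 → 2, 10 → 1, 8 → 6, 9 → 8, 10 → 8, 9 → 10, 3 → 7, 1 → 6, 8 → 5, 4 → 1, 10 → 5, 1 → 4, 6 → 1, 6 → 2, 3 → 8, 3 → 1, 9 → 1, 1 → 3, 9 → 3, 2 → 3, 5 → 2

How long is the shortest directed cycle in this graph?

2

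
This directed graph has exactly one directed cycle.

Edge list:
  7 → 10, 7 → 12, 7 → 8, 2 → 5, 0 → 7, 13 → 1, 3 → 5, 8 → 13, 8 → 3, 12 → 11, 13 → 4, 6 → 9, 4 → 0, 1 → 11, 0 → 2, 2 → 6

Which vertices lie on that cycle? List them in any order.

DFS with gray/black marking from 0:
0 gray
  2 gray
    5 gray
    5 black
    6 gray
      9 gray
      9 black
    6 black
  2 black
  7 gray
    10 gray
    10 black
    12 gray
      11 gray
      11 black
    12 black
    8 gray
      3 gray
        3→5: 5 black — skip
      3 black
      13 gray
        1 gray
          1→11: 11 black — skip
        1 black
        4 gray
          4→0: 0 is gray → back edge
Back edge closes the cycle 0 → 7 → 8 → 13 → 4 → 0; its vertices are {0, 4, 7, 8, 13}.

0, 4, 7, 8, 13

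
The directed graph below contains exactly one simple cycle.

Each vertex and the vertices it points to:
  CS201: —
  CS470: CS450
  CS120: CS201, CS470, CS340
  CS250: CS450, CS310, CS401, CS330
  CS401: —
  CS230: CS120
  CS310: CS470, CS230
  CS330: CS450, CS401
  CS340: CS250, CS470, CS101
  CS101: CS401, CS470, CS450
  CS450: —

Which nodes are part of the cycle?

CS120, CS230, CS250, CS310, CS340

DFS with gray/black marking from CS120:
CS120 gray
  CS201 gray
  CS201 black
  CS470 gray
    CS450 gray
    CS450 black
  CS470 black
  CS340 gray
    CS250 gray
      CS250→CS450: CS450 black — skip
      CS310 gray
        CS310→CS470: CS470 black — skip
        CS230 gray
          CS230→CS120: CS120 is gray → back edge
Back edge closes the cycle CS120 → CS340 → CS250 → CS310 → CS230 → CS120; its vertices are {CS120, CS230, CS250, CS310, CS340}.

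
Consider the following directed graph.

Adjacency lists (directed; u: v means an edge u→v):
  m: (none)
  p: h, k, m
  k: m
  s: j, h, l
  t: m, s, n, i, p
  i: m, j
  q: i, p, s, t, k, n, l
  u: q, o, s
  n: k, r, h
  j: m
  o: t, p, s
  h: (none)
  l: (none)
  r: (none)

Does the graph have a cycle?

DFS with white/gray/black marking, starting from p:
p gray
  h gray
  h black
  k gray
    m gray
    m black
  k black
  p→m: m black — skip
p black
s gray
  j gray
    j→m: m black — skip
  j black
  s→h: h black — skip
  l gray
  l black
s black
t gray
  t→m: m black — skip
  t→s: s black — skip
  n gray
    n→k: k black — skip
    r gray
    r black
    n→h: h black — skip
  n black
  i gray
    i→m: m black — skip
    i→j: j black — skip
  i black
  t→p: p black — skip
t black
q gray
  q→i: i black — skip
  q→p: p black — skip
  q→s: s black — skip
  q→t: t black — skip
  q→k: k black — skip
  q→n: n black — skip
  q→l: l black — skip
q black
u gray
  u→q: q black — skip
  o gray
    o→t: t black — skip
    o→p: p black — skip
    o→s: s black — skip
  o black
  u→s: s black — skip
u black
Every edge goes to a white or black vertex — no back edge, so the graph is acyclic.

No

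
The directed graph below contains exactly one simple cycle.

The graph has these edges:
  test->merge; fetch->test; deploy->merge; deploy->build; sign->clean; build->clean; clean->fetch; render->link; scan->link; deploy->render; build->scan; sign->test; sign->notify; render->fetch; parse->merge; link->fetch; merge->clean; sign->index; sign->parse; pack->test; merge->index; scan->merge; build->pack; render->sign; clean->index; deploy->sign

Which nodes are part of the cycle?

test, clean, fetch, merge

DFS with gray/black marking from test:
test gray
  merge gray
    clean gray
      index gray
      index black
      fetch gray
        fetch→test: test is gray → back edge
Back edge closes the cycle test → merge → clean → fetch → test; its vertices are {test, clean, fetch, merge}.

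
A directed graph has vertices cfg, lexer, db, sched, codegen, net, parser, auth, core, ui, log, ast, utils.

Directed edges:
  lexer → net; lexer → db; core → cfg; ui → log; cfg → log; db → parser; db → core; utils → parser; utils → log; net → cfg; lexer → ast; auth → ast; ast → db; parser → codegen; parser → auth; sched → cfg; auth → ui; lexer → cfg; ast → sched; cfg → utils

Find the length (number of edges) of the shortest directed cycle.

4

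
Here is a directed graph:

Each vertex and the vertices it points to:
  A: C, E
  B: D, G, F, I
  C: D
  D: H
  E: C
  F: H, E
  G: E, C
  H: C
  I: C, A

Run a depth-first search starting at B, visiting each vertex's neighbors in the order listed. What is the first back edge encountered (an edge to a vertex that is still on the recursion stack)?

C→D

DFS from B (visiting each vertex's neighbors in the order listed); mark gray on enter, black on exit:
B gray
  D gray
    H gray
      C gray
        C→D: D is gray → back edge
First back edge: C → D.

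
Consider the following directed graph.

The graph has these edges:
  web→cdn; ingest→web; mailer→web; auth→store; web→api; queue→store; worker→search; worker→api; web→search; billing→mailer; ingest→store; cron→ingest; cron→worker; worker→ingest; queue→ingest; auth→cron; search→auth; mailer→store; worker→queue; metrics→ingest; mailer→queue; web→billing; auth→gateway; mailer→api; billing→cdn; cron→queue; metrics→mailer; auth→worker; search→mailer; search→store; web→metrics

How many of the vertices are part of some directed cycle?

10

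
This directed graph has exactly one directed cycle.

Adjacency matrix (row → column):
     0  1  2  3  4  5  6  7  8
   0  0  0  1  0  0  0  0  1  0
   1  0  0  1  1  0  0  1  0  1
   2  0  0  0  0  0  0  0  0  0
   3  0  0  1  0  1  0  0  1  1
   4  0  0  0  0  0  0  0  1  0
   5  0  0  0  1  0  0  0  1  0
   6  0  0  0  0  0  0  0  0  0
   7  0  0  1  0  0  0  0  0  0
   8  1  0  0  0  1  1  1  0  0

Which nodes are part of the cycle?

3, 5, 8

DFS with gray/black marking from 8:
8 gray
  6 gray
  6 black
  5 gray
    7 gray
      2 gray
      2 black
    7 black
    3 gray
      3→2: 2 black — skip
      4 gray
        4→7: 7 black — skip
      4 black
      3→8: 8 is gray → back edge
Back edge closes the cycle 8 → 5 → 3 → 8; its vertices are {3, 5, 8}.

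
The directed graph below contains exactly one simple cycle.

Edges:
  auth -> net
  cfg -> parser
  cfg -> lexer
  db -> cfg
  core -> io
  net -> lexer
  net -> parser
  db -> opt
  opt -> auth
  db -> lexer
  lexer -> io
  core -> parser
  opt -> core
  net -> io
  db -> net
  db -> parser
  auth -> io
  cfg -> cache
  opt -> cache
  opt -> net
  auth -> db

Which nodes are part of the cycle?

db, opt, auth

DFS with gray/black marking from auth:
auth gray
  io gray
  io black
  db gray
    parser gray
    parser black
    net gray
      net→io: io black — skip
      lexer gray
        lexer→io: io black — skip
      lexer black
      net→parser: parser black — skip
    net black
    opt gray
      core gray
        core→parser: parser black — skip
        core→io: io black — skip
      core black
      cache gray
      cache black
      opt→auth: auth is gray → back edge
Back edge closes the cycle auth → db → opt → auth; its vertices are {db, opt, auth}.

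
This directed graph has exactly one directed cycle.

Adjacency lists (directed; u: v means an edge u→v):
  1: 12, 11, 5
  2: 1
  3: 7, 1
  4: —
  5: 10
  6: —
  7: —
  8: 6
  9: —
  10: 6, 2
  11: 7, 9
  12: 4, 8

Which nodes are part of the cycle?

DFS with gray/black marking from 1:
1 gray
  12 gray
    4 gray
    4 black
    8 gray
      6 gray
      6 black
    8 black
  12 black
  11 gray
    7 gray
    7 black
    9 gray
    9 black
  11 black
  5 gray
    10 gray
      10→6: 6 black — skip
      2 gray
        2→1: 1 is gray → back edge
Back edge closes the cycle 1 → 5 → 10 → 2 → 1; its vertices are {1, 2, 5, 10}.

1, 2, 5, 10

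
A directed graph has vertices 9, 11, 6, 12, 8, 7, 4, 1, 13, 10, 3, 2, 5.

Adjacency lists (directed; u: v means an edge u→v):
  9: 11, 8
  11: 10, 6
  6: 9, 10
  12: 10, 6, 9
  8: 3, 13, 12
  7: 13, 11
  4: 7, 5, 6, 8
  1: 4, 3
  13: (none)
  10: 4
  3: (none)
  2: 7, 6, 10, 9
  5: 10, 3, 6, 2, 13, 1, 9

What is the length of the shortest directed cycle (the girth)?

For each vertex v, BFS finds the shortest path from v back to v.
The shortest such closed walk is 4 → 5 → 1 → 4, length 3.

3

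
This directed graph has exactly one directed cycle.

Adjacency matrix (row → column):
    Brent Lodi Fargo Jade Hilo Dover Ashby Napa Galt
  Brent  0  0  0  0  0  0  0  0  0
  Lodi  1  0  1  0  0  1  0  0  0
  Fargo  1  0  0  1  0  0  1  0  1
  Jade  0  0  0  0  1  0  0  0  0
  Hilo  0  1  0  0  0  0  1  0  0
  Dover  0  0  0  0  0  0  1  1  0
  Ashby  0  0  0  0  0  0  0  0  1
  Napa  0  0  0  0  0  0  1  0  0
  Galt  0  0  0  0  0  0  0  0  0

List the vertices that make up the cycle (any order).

Hilo, Jade, Lodi, Fargo

DFS with gray/black marking from Lodi:
Lodi gray
  Dover gray
    Napa gray
      Ashby gray
        Galt gray
        Galt black
      Ashby black
    Napa black
    Dover→Ashby: Ashby black — skip
  Dover black
  Fargo gray
    Fargo→Ashby: Ashby black — skip
    Jade gray
      Hilo gray
        Hilo→Lodi: Lodi is gray → back edge
Back edge closes the cycle Lodi → Fargo → Jade → Hilo → Lodi; its vertices are {Hilo, Jade, Lodi, Fargo}.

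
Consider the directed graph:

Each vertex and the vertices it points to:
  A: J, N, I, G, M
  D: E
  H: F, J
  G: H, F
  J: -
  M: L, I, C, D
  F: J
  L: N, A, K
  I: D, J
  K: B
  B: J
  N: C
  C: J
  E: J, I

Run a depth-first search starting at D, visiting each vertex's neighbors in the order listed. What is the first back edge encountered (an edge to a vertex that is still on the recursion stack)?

I->D

DFS from D (visiting each vertex's neighbors in the order listed); mark gray on enter, black on exit:
D gray
  E gray
    J gray
    J black
    I gray
      I→D: D is gray → back edge
First back edge: I → D.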